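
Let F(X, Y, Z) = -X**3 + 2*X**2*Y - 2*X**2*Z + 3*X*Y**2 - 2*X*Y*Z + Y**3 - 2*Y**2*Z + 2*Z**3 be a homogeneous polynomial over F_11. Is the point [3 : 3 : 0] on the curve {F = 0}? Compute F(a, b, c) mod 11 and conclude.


F(3,3,0) ≡ 3 (mod 11); P is NOT on the curve.

Evaluate F(3, 3, 0) term-by-term (mod 11).
  -X**3 ↦ -1·27·1·1 = -27
  2*X**2*Y ↦ 2·9·3·1 = 54
  -2*X**2*Z ↦ -2·9·1·0 = 0
  3*X*Y**2 ↦ 3·3·9·1 = 81
  -2*X*Y*Z ↦ -2·3·3·0 = 0
  Y**3 ↦ 1·1·27·1 = 27
  -2*Y**2*Z ↦ -2·1·9·0 = 0
  2*Z**3 ↦ 2·1·1·0 = 0
Sum: F(3, 3, 0) = (-27) + (54) + (0) + (81) + (0) + (27) + (0) + (0) = 135.
Reducing mod 11: 135 ≡ 3 (mod 11).
Since F(a, b, c) ≡ 3 ≠ 0 (mod 11), P does NOT lie on the curve.


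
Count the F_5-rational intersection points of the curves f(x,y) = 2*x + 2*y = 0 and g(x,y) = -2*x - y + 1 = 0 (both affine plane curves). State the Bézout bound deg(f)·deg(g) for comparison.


Common zeros: {(1, 4)}; count = 1; Bézout bound = 1.

deg(f) = 1, deg(g) = 1, so Bézout bound = 1.
Scan x ∈ F_5. For each x, list the y ∈ F_5 with f(x, y) ≡ 0 and those with g(x, y) ≡ 0 (mod 5); the common zeros in that column are the intersection.
  x = 0: f ≡ 0 at y ∈ {0}; g ≡ 0 at y ∈ {1}; common: ∅.
  x = 1: f ≡ 0 at y ∈ {4}; g ≡ 0 at y ∈ {4}; common: {4}.
  x = 2: f ≡ 0 at y ∈ {3}; g ≡ 0 at y ∈ {2}; common: ∅.
  x = 3: f ≡ 0 at y ∈ {2}; g ≡ 0 at y ∈ {0}; common: ∅.
  x = 4: f ≡ 0 at y ∈ {1}; g ≡ 0 at y ∈ {3}; common: ∅.
Collecting: common zeros = {(1, 4)}, so the count is 1.
Comparison with the Bézout bound: 1 ≤ 1 = deg(f)·deg(g), as expected for curves with no common component (the bound is attained).


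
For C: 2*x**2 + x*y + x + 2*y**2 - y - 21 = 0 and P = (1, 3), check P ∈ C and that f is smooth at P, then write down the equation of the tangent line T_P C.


Tangent line at P: 8*x + 12*y - 44 = 0.

Step 1: f(1, 3) = 0, so P lies on C.
Step 2: partial derivatives
  f_x(x, y) = 4*x + y + 1, f_y(x, y) = x + 4*y - 1.
  f_x(P) = 8, f_y(P) = 12 (gradient nonzero, so P is smooth).
Step 3: tangent line at P: 8·(x − 1) + 12·(y − 3) = 0.
Expanding: 8*x + 12*y - 44 = 0.


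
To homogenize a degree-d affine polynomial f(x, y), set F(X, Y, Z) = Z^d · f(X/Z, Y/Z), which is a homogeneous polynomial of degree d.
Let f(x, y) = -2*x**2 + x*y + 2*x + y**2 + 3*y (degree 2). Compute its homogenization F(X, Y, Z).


F(X, Y, Z) = -2*X**2 + X*Y + 2*X*Z + Y**2 + 3*Y*Z

deg(f) = 2.
Substitute x = X/Z, y = Y/Z into f, then multiply by Z^2.
  monomial -2·x^2·y^0 ↦ -2·X^2·Y^0·Z^0.
  monomial 1·x^1·y^1 ↦ 1·X^1·Y^1·Z^0.
  monomial 2·x^1·y^0 ↦ 2·X^1·Y^0·Z^1.
  monomial 1·x^0·y^2 ↦ 1·X^0·Y^2·Z^0.
  monomial 3·x^0·y^1 ↦ 3·X^0·Y^1·Z^1.
Collecting: F(X, Y, Z) = -2*X**2 + X*Y + 2*X*Z + Y**2 + 3*Y*Z.


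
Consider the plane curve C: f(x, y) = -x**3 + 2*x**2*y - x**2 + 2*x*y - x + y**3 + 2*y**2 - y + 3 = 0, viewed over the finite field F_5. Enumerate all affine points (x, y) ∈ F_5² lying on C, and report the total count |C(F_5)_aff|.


Affine F_5-points: {(0, 1), (0, 3), (0, 4), (1, 0), (3, 1)}; count = 5.

For each of the 25 pairs (x, y) ∈ F_5², evaluate f(x, y) mod 5. Record the zeros.
  x = 0: [0↦3, 1↦0, 2↦2, 3↦0, 4↦0]  zeros at y ∈ {1, 3, 4}
  x = 1: [0↦0, 1↦1, 2↦2, 3↦4, 4↦3]  zeros at y ∈ {0}
  x = 2: [0↦4, 1↦3, 2↦2, 3↦2, 4↦4]  zeros at y ∈ ∅
  x = 3: [0↦4, 1↦0, 2↦1, 3↦3, 4↦2]  zeros at y ∈ {1}
  x = 4: [0↦4, 1↦1, 2↦3, 3↦1, 4↦1]  zeros at y ∈ ∅
Collecting zeros: affine points = {(0, 1), (0, 3), (0, 4), (1, 0), (3, 1)}.
Total count |C(F_5)_aff| = 5.


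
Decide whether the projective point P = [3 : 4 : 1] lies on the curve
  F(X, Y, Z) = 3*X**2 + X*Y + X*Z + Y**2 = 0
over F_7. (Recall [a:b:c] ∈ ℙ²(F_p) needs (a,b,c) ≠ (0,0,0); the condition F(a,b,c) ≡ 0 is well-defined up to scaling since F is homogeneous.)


F(3,4,1) ≡ 2 (mod 7); P is NOT on the curve.

Evaluate F(3, 4, 1) term-by-term (mod 7).
  3*X**2 ↦ 3·9·1·1 = 27
  X*Y ↦ 1·3·4·1 = 12
  X*Z ↦ 1·3·1·1 = 3
  Y**2 ↦ 1·1·16·1 = 16
Sum: F(3, 4, 1) = (27) + (12) + (3) + (16) = 58.
Reducing mod 7: 58 ≡ 2 (mod 7).
Since F(a, b, c) ≡ 2 ≠ 0 (mod 7), P does NOT lie on the curve.


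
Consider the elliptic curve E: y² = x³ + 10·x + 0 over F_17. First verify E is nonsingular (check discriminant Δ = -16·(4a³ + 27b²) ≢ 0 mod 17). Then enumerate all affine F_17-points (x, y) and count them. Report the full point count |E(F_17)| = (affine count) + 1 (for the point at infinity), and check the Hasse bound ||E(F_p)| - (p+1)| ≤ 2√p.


Affine points = {(0, 0), (4, 6), (4, 11), (6, 2), (6, 15), (11, 8), (11, 9), (13, 7), (13, 10)}; affine count = 9; |E(F_17)| = 10.

Discriminant check: Δ ∝ 4a³ + 27b² = 4·10³ + 27·0² = 4·1000 + 27·0 ≡ 5 (mod 17). Nonzero ⇒ E is nonsingular.
For each x ∈ F_17, compute rhs = x³ + 10·x + 0 mod 17, then count y ∈ F_17 with y² ≡ rhs.
  x = 0: rhs = 0, matching y values: 0 (1 points).
  x = 1: rhs = 11, matching y values: none (0 points).
  x = 2: rhs = 11, matching y values: none (0 points).
  x = 3: rhs = 6, matching y values: none (0 points).
  x = 4: rhs = 2, matching y values: 6, 11 (2 points).
  x = 5: rhs = 5, matching y values: none (0 points).
  x = 6: rhs = 4, matching y values: 2, 15 (2 points).
  x = 7: rhs = 5, matching y values: none (0 points).
  x = 8: rhs = 14, matching y values: none (0 points).
  x = 9: rhs = 3, matching y values: none (0 points).
  x = 10: rhs = 12, matching y values: none (0 points).
  x = 11: rhs = 13, matching y values: 8, 9 (2 points).
  x = 12: rhs = 12, matching y values: none (0 points).
  x = 13: rhs = 15, matching y values: 7, 10 (2 points).
  x = 14: rhs = 11, matching y values: none (0 points).
  x = 15: rhs = 6, matching y values: none (0 points).
  x = 16: rhs = 6, matching y values: none (0 points).
Total affine count: 9.
Full point count |E(F_17)| = 9 + 1 = 10.
Hasse bound: |10 − (17+1)| = |-8| = 8 ≤ 2√17 ≈ 8.2462 ✓.


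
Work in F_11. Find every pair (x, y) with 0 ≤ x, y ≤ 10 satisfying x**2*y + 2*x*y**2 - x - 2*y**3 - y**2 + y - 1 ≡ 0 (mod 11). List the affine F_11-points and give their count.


Affine F_11-points: {(1, 8), (2, 6), (4, 3), (5, 2), (5, 3), (5, 5), (8, 2), (8, 4), (8, 7), (9, 4), (10, 0), (10, 6), (10, 9)}; count = 13.

For each of the 121 pairs (x, y) ∈ F_11², evaluate f(x, y) mod 11. Record the zeros.
  x = 0: [0↦10, 1↦8, 2↦3, 3↦5, 4↦2, 5↦4, 6↦10, 7↦8, 8↦8, 9↦9, 10↦10]  zeros at y ∈ ∅
  x = 1: [0↦9, 1↦10, 2↦1, 3↦3, 4↦4, 5↦3, 6↦10, 7↦2, 8↦0, 9↦3, 10↦10]  zeros at y ∈ {8}
  x = 2: [0↦8, 1↦3, 2↦3, 3↦7, 4↦3, 5↦1, 6↦0, 7↦10, 8↦8, 9↦4, 10↦8]  zeros at y ∈ {6}
  x = 3: [0↦7, 1↦9, 2↦9, 3↦6, 4↦10, 5↦9, 6↦2, 7↦10, 8↦10, 9↦1, 10↦4]  zeros at y ∈ ∅
  x = 4: [0↦6, 1↦6, 2↦8, 3↦0, 4↦3, 5↦5, 6↦5, 7↦2, 8↦6, 9↦5, 10↦9]  zeros at y ∈ {3}
  x = 5: [0↦5, 1↦5, 2↦0, 3↦0, 4↦4, 5↦0, 6↦9, 7↦8, 8↦7, 9↦5, 10↦1]  zeros at y ∈ {2, 3, 5}
  x = 6: [0↦4, 1↦6, 2↦7, 3↦6, 4↦2, 5↦5, 6↦3, 7↦6, 8↦2, 9↦1, 10↦2]  zeros at y ∈ ∅
  x = 7: [0↦3, 1↦9, 2↦7, 3↦7, 4↦8, 5↦9, 6↦9, 7↦7, 8↦2, 9↦4, 10↦1]  zeros at y ∈ ∅
  x = 8: [0↦2, 1↦3, 2↦0, 3↦3, 4↦0, 5↦1, 6↦5, 7↦0, 8↦7, 9↦3, 10↦9]  zeros at y ∈ {2, 4, 7}
  x = 9: [0↦1, 1↦10, 2↦8, 3↦5, 4↦0, 5↦3, 6↦2, 7↦7, 8↦6, 9↦9, 10↦4]  zeros at y ∈ {4}
  x = 10: [0↦0, 1↦8, 2↦9, 3↦2, 4↦8, 5↦4, 6↦0, 7↦6, 8↦10, 9↦0, 10↦8]  zeros at y ∈ {0, 6, 9}
Collecting zeros: affine points = {(1, 8), (2, 6), (4, 3), (5, 2), (5, 3), (5, 5), (8, 2), (8, 4), (8, 7), (9, 4), (10, 0), (10, 6), (10, 9)}.
Total count |C(F_11)_aff| = 13.


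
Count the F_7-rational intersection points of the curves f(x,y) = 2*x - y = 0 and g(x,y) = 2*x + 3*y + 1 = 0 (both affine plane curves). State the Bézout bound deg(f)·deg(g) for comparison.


Common zeros: {(6, 5)}; count = 1; Bézout bound = 1.

deg(f) = 1, deg(g) = 1, so Bézout bound = 1.
Scan x ∈ F_7. For each x, list the y ∈ F_7 with f(x, y) ≡ 0 and those with g(x, y) ≡ 0 (mod 7); the common zeros in that column are the intersection.
  x = 0: f ≡ 0 at y ∈ {0}; g ≡ 0 at y ∈ {2}; common: ∅.
  x = 1: f ≡ 0 at y ∈ {2}; g ≡ 0 at y ∈ {6}; common: ∅.
  x = 2: f ≡ 0 at y ∈ {4}; g ≡ 0 at y ∈ {3}; common: ∅.
  x = 3: f ≡ 0 at y ∈ {6}; g ≡ 0 at y ∈ {0}; common: ∅.
  x = 4: f ≡ 0 at y ∈ {1}; g ≡ 0 at y ∈ {4}; common: ∅.
  x = 5: f ≡ 0 at y ∈ {3}; g ≡ 0 at y ∈ {1}; common: ∅.
  x = 6: f ≡ 0 at y ∈ {5}; g ≡ 0 at y ∈ {5}; common: {5}.
Collecting: common zeros = {(6, 5)}, so the count is 1.
Comparison with the Bézout bound: 1 ≤ 1 = deg(f)·deg(g), as expected for curves with no common component (the bound is attained).


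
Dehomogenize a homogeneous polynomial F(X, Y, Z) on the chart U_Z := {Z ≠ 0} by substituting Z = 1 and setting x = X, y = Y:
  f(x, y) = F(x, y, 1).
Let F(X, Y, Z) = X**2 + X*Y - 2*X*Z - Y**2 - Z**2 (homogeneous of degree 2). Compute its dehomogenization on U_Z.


f(x, y) = x**2 + x*y - 2*x - y**2 - 1

On U_Z we set Z = 1. Each monomial c·X^i·Y^j·Z^k in F becomes c·x^i·y^j·1^k = c·x^i·y^j.
Substituting Z = 1: F(X, Y, 1) = x**2 + x*y - 2*x - y**2 - 1.
Note: deg(f) ≤ deg(F) = 2; strict inequality happens when F is divisible by Z (lost terms).


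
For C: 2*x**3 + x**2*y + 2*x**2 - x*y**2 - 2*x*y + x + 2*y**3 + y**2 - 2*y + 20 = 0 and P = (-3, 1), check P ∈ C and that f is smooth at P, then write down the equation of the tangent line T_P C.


Tangent line at P: 34*x + 27*y + 75 = 0.

Step 1: f(-3, 1) = 0, so P lies on C.
Step 2: partial derivatives
  f_x(x, y) = 6*x**2 + 2*x*y + 4*x - y**2 - 2*y + 1, f_y(x, y) = x**2 - 2*x*y - 2*x + 6*y**2 + 2*y - 2.
  f_x(P) = 34, f_y(P) = 27 (gradient nonzero, so P is smooth).
Step 3: tangent line at P: 34·(x − -3) + 27·(y − 1) = 0.
Expanding: 34*x + 27*y + 75 = 0.


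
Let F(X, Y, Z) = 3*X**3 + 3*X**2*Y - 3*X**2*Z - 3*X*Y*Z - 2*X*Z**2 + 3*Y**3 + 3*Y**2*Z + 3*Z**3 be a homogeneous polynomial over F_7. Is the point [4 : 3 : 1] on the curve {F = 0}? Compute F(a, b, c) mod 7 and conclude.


F(4,3,1) ≡ 5 (mod 7); P is NOT on the curve.

Evaluate F(4, 3, 1) term-by-term (mod 7).
  3*X**3 ↦ 3·64·1·1 = 192
  3*X**2*Y ↦ 3·16·3·1 = 144
  -3*X**2*Z ↦ -3·16·1·1 = -48
  -3*X*Y*Z ↦ -3·4·3·1 = -36
  -2*X*Z**2 ↦ -2·4·1·1 = -8
  3*Y**3 ↦ 3·1·27·1 = 81
  3*Y**2*Z ↦ 3·1·9·1 = 27
  3*Z**3 ↦ 3·1·1·1 = 3
Sum: F(4, 3, 1) = (192) + (144) + (-48) + (-36) + (-8) + (81) + (27) + (3) = 355.
Reducing mod 7: 355 ≡ 5 (mod 7).
Since F(a, b, c) ≡ 5 ≠ 0 (mod 7), P does NOT lie on the curve.


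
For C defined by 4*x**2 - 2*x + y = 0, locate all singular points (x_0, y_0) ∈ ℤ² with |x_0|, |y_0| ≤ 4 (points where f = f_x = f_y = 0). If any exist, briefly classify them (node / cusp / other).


No singular points in the scanned grid; C is smooth there.

Compute partial derivatives:
  f_x = 8*x - 2.
  f_y = 1.
f_y = 1 is a nonzero constant, so f_y never vanishes: no point (x, y) can satisfy f = f_x = f_y = 0. In particular no (x, y) ∈ {−4, ..., 4}² is singular; the curve is smooth.


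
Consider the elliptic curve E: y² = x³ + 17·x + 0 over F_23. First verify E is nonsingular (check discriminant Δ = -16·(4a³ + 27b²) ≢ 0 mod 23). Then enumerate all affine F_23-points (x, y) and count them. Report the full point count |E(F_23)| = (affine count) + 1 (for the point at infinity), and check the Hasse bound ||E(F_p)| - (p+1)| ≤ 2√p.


Affine points = {(0, 0), (1, 8), (1, 15), (3, 3), (3, 20), (5, 7), (5, 16), (7, 5), (7, 18), (8, 2), (8, 21), (9, 10), (9, 13), (11, 0), (12, 0), (13, 7), (13, 16), (17, 2), (17, 21), (19, 11), (19, 12), (21, 2), (21, 21)}; affine count = 23; |E(F_23)| = 24.

Discriminant check: Δ ∝ 4a³ + 27b² = 4·17³ + 27·0² = 4·4913 + 27·0 ≡ 10 (mod 23). Nonzero ⇒ E is nonsingular.
For each x ∈ F_23, compute rhs = x³ + 17·x + 0 mod 23, then count y ∈ F_23 with y² ≡ rhs.
  x = 0: rhs = 0, matching y values: 0 (1 points).
  x = 1: rhs = 18, matching y values: 8, 15 (2 points).
  x = 2: rhs = 19, matching y values: none (0 points).
  x = 3: rhs = 9, matching y values: 3, 20 (2 points).
  x = 4: rhs = 17, matching y values: none (0 points).
  x = 5: rhs = 3, matching y values: 7, 16 (2 points).
  x = 6: rhs = 19, matching y values: none (0 points).
  x = 7: rhs = 2, matching y values: 5, 18 (2 points).
  x = 8: rhs = 4, matching y values: 2, 21 (2 points).
  x = 9: rhs = 8, matching y values: 10, 13 (2 points).
  x = 10: rhs = 20, matching y values: none (0 points).
  x = 11: rhs = 0, matching y values: 0 (1 points).
  x = 12: rhs = 0, matching y values: 0 (1 points).
  x = 13: rhs = 3, matching y values: 7, 16 (2 points).
  x = 14: rhs = 15, matching y values: none (0 points).
  x = 15: rhs = 19, matching y values: none (0 points).
  x = 16: rhs = 21, matching y values: none (0 points).
  x = 17: rhs = 4, matching y values: 2, 21 (2 points).
  x = 18: rhs = 20, matching y values: none (0 points).
  x = 19: rhs = 6, matching y values: 11, 12 (2 points).
  x = 20: rhs = 14, matching y values: none (0 points).
  x = 21: rhs = 4, matching y values: 2, 21 (2 points).
  x = 22: rhs = 5, matching y values: none (0 points).
Total affine count: 23.
Full point count |E(F_23)| = 23 + 1 = 24.
Hasse bound: |24 − (23+1)| = |0| = 0 ≤ 2√23 ≈ 9.5917 ✓.


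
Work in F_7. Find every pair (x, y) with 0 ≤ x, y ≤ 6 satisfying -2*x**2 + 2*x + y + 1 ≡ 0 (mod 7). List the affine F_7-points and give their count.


Affine F_7-points: {(0, 6), (1, 6), (2, 3), (3, 4), (4, 2), (5, 4), (6, 3)}; count = 7.

For each of the 49 pairs (x, y) ∈ F_7², evaluate f(x, y) mod 7. Record the zeros.
  x = 0: [0↦1, 1↦2, 2↦3, 3↦4, 4↦5, 5↦6, 6↦0]  zeros at y ∈ {6}
  x = 1: [0↦1, 1↦2, 2↦3, 3↦4, 4↦5, 5↦6, 6↦0]  zeros at y ∈ {6}
  x = 2: [0↦4, 1↦5, 2↦6, 3↦0, 4↦1, 5↦2, 6↦3]  zeros at y ∈ {3}
  x = 3: [0↦3, 1↦4, 2↦5, 3↦6, 4↦0, 5↦1, 6↦2]  zeros at y ∈ {4}
  x = 4: [0↦5, 1↦6, 2↦0, 3↦1, 4↦2, 5↦3, 6↦4]  zeros at y ∈ {2}
  x = 5: [0↦3, 1↦4, 2↦5, 3↦6, 4↦0, 5↦1, 6↦2]  zeros at y ∈ {4}
  x = 6: [0↦4, 1↦5, 2↦6, 3↦0, 4↦1, 5↦2, 6↦3]  zeros at y ∈ {3}
Collecting zeros: affine points = {(0, 6), (1, 6), (2, 3), (3, 4), (4, 2), (5, 4), (6, 3)}.
Total count |C(F_7)_aff| = 7.


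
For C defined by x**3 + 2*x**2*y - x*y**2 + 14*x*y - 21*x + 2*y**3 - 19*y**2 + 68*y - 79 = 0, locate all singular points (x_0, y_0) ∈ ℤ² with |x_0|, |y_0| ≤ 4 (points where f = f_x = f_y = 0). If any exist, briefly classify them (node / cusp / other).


Singular points: {(-2, 3)}; classification: cusp.

Compute partial derivatives:
  f_x = 3*x**2 + 4*x*y - y**2 + 14*y - 21.
  f_y = 2*x**2 - 2*x*y + 14*x + 6*y**2 - 38*y + 68.
Scan x_0 ∈ {−4, ..., 4}. For each x_0, f_y(x_0, y) is a polynomial in y; find its integer roots y ∈ {−4, ..., 4}, then test f_x and f at those candidates.
  x = -4: f_y(-4, y) = 6*y**2 - 30*y + 44; no integer root y with |y| ≤ 4.
  x = -3: f_y(-3, y) = 6*y**2 - 32*y + 44; no integer root y with |y| ≤ 4.
  x = -2: f_y(-2, y) = 6*y**2 - 34*y + 48; vanishes at y ∈ {3}. (-2, 3): f_x = 0, f = 0 — SINGULAR.
  x = -1: f_y(-1, y) = 6*y**2 - 36*y + 56; no integer root y with |y| ≤ 4.
  x = 0: f_y(0, y) = 6*y**2 - 38*y + 68; no integer root y with |y| ≤ 4.
  x = 1: f_y(1, y) = 6*y**2 - 40*y + 84; no integer root y with |y| ≤ 4.
  x = 2: f_y(2, y) = 6*y**2 - 42*y + 104; no integer root y with |y| ≤ 4.
  x = 3: f_y(3, y) = 6*y**2 - 44*y + 128; no integer root y with |y| ≤ 4.
  x = 4: f_y(4, y) = 6*y**2 - 46*y + 156; no integer root y with |y| ≤ 4.
Only singular point on the grid: (-2, 3).
Classify: substitute x = -2 + u, y = 3 + v and expand: f = u**3 + 2*u**2*v - u*v**2 + 2*v**3 + v**2.
No constant or linear terms (consistent with a singular point). Quadratic part: v**2. Cubic part: u**3 + 2*u**2*v - u*v**2 + 2*v**3.
The quadratic part v**2 is a perfect square, so there is a single (double) tangent line v = 0, i.e. y = 3. Restricting the cubic part to that line (v = 0) leaves u**3 ≠ 0, so f is not divisible by v and the branch is v² ≈ -u**3 to lowest order — this is a cusp.
Classification: cusp.


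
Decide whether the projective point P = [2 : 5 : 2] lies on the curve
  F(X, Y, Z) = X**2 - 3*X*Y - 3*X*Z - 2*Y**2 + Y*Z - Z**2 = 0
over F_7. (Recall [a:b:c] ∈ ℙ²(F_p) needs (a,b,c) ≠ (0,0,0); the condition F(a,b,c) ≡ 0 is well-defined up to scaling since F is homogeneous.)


F(2,5,2) ≡ 2 (mod 7); P is NOT on the curve.

Evaluate F(2, 5, 2) term-by-term (mod 7).
  X**2 ↦ 1·4·1·1 = 4
  -3*X*Y ↦ -3·2·5·1 = -30
  -3*X*Z ↦ -3·2·1·2 = -12
  -2*Y**2 ↦ -2·1·25·1 = -50
  Y*Z ↦ 1·1·5·2 = 10
  -Z**2 ↦ -1·1·1·4 = -4
Sum: F(2, 5, 2) = (4) + (-30) + (-12) + (-50) + (10) + (-4) = -82.
Reducing mod 7: -82 ≡ 2 (mod 7).
Since F(a, b, c) ≡ 2 ≠ 0 (mod 7), P does NOT lie on the curve.


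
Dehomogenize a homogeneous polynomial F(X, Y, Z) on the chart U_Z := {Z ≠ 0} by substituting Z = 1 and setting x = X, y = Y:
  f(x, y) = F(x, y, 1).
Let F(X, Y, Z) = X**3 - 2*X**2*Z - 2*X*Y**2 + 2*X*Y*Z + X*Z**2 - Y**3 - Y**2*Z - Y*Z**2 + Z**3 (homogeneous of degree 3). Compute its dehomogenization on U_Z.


f(x, y) = x**3 - 2*x**2 - 2*x*y**2 + 2*x*y + x - y**3 - y**2 - y + 1

On U_Z we set Z = 1. Each monomial c·X^i·Y^j·Z^k in F becomes c·x^i·y^j·1^k = c·x^i·y^j.
Substituting Z = 1: F(X, Y, 1) = x**3 - 2*x**2 - 2*x*y**2 + 2*x*y + x - y**3 - y**2 - y + 1.
Note: deg(f) ≤ deg(F) = 3; strict inequality happens when F is divisible by Z (lost terms).


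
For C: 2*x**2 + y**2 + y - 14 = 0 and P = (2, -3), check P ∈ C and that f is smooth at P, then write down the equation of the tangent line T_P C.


Tangent line at P: 8*x - 5*y - 31 = 0.

Step 1: f(2, -3) = 0, so P lies on C.
Step 2: partial derivatives
  f_x(x, y) = 4*x, f_y(x, y) = 2*y + 1.
  f_x(P) = 8, f_y(P) = -5 (gradient nonzero, so P is smooth).
Step 3: tangent line at P: 8·(x − 2) + -5·(y − -3) = 0.
Expanding: 8*x - 5*y - 31 = 0.


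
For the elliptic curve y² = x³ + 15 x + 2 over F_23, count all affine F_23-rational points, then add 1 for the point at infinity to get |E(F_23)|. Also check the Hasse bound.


Affine points = {(0, 5), (0, 18), (1, 8), (1, 15), (5, 8), (5, 15), (6, 3), (6, 20), (7, 6), (7, 17), (8, 6), (8, 17), (10, 5), (10, 18), (11, 7), (11, 16), (12, 1), (12, 22), (13, 5), (13, 18), (14, 9), (14, 14), (17, 8), (17, 15), (18, 3), (18, 20), (19, 4), (19, 19), (22, 3), (22, 20)}; affine count = 30; |E(F_23)| = 31.

Discriminant check: Δ ∝ 4a³ + 27b² = 4·15³ + 27·2² = 4·3375 + 27·4 ≡ 15 (mod 23). Nonzero ⇒ E is nonsingular.
For each x ∈ F_23, compute rhs = x³ + 15·x + 2 mod 23, then count y ∈ F_23 with y² ≡ rhs.
  x = 0: rhs = 2, matching y values: 5, 18 (2 points).
  x = 1: rhs = 18, matching y values: 8, 15 (2 points).
  x = 2: rhs = 17, matching y values: none (0 points).
  x = 3: rhs = 5, matching y values: none (0 points).
  x = 4: rhs = 11, matching y values: none (0 points).
  x = 5: rhs = 18, matching y values: 8, 15 (2 points).
  x = 6: rhs = 9, matching y values: 3, 20 (2 points).
  x = 7: rhs = 13, matching y values: 6, 17 (2 points).
  x = 8: rhs = 13, matching y values: 6, 17 (2 points).
  x = 9: rhs = 15, matching y values: none (0 points).
  x = 10: rhs = 2, matching y values: 5, 18 (2 points).
  x = 11: rhs = 3, matching y values: 7, 16 (2 points).
  x = 12: rhs = 1, matching y values: 1, 22 (2 points).
  x = 13: rhs = 2, matching y values: 5, 18 (2 points).
  x = 14: rhs = 12, matching y values: 9, 14 (2 points).
  x = 15: rhs = 14, matching y values: none (0 points).
  x = 16: rhs = 14, matching y values: none (0 points).
  x = 17: rhs = 18, matching y values: 8, 15 (2 points).
  x = 18: rhs = 9, matching y values: 3, 20 (2 points).
  x = 19: rhs = 16, matching y values: 4, 19 (2 points).
  x = 20: rhs = 22, matching y values: none (0 points).
  x = 21: rhs = 10, matching y values: none (0 points).
  x = 22: rhs = 9, matching y values: 3, 20 (2 points).
Total affine count: 30.
Full point count |E(F_23)| = 30 + 1 = 31.
Hasse bound: |31 − (23+1)| = |7| = 7 ≤ 2√23 ≈ 9.5917 ✓.


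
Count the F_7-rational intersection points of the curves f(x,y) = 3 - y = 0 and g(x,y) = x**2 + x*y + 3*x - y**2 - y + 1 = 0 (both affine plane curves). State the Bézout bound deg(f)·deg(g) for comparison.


Common zeros: ∅; count = 0; Bézout bound = 2.

deg(f) = 1, deg(g) = 2, so Bézout bound = 2.
Scan x ∈ F_7. For each x, list the y ∈ F_7 with f(x, y) ≡ 0 and those with g(x, y) ≡ 0 (mod 7); the common zeros in that column are the intersection.
  x = 0: f ≡ 0 at y ∈ {3}; g ≡ 0 at y ∈ ∅; common: ∅.
  x = 1: f ≡ 0 at y ∈ {3}; g ≡ 0 at y ∈ ∅; common: ∅.
  x = 2: f ≡ 0 at y ∈ {3}; g ≡ 0 at y ∈ ∅; common: ∅.
  x = 3: f ≡ 0 at y ∈ {3}; g ≡ 0 at y ∈ ∅; common: ∅.
  x = 4: f ≡ 0 at y ∈ {3}; g ≡ 0 at y ∈ ∅; common: ∅.
  x = 5: f ≡ 0 at y ∈ {3}; g ≡ 0 at y ∈ ∅; common: ∅.
  x = 6: f ≡ 0 at y ∈ {3}; g ≡ 0 at y ∈ {6}; common: ∅.
Collecting: common zeros = ∅, so the count is 0.
Comparison with the Bézout bound: 0 ≤ 2 = deg(f)·deg(g), as expected for curves with no common component (the affine F_7-count falls short of the bound because intersections may lie at infinity, over extension fields, or carry multiplicity).


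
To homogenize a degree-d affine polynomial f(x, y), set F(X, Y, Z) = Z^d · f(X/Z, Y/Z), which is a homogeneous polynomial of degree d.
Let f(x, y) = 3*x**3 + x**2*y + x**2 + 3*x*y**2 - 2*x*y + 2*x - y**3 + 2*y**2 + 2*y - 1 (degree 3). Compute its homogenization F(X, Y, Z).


F(X, Y, Z) = 3*X**3 + X**2*Y + X**2*Z + 3*X*Y**2 - 2*X*Y*Z + 2*X*Z**2 - Y**3 + 2*Y**2*Z + 2*Y*Z**2 - Z**3

deg(f) = 3.
Substitute x = X/Z, y = Y/Z into f, then multiply by Z^3.
  monomial 3·x^3·y^0 ↦ 3·X^3·Y^0·Z^0.
  monomial 1·x^2·y^1 ↦ 1·X^2·Y^1·Z^0.
  monomial 1·x^2·y^0 ↦ 1·X^2·Y^0·Z^1.
  monomial 3·x^1·y^2 ↦ 3·X^1·Y^2·Z^0.
  monomial -2·x^1·y^1 ↦ -2·X^1·Y^1·Z^1.
  monomial 2·x^1·y^0 ↦ 2·X^1·Y^0·Z^2.
  monomial -1·x^0·y^3 ↦ -1·X^0·Y^3·Z^0.
  monomial 2·x^0·y^2 ↦ 2·X^0·Y^2·Z^1.
  monomial 2·x^0·y^1 ↦ 2·X^0·Y^1·Z^2.
  monomial -1·x^0·y^0 ↦ -1·X^0·Y^0·Z^3.
Collecting: F(X, Y, Z) = 3*X**3 + X**2*Y + X**2*Z + 3*X*Y**2 - 2*X*Y*Z + 2*X*Z**2 - Y**3 + 2*Y**2*Z + 2*Y*Z**2 - Z**3.


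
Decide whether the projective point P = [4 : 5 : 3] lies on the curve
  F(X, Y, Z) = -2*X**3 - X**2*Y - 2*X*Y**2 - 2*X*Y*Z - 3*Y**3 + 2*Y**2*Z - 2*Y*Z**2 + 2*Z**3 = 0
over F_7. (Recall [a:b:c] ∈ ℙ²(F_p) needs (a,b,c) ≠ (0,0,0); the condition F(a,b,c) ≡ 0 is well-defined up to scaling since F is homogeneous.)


F(4,5,3) ≡ 2 (mod 7); P is NOT on the curve.

Evaluate F(4, 5, 3) term-by-term (mod 7).
  -2*X**3 ↦ -2·64·1·1 = -128
  -X**2*Y ↦ -1·16·5·1 = -80
  -2*X*Y**2 ↦ -2·4·25·1 = -200
  -2*X*Y*Z ↦ -2·4·5·3 = -120
  -3*Y**3 ↦ -3·1·125·1 = -375
  2*Y**2*Z ↦ 2·1·25·3 = 150
  -2*Y*Z**2 ↦ -2·1·5·9 = -90
  2*Z**3 ↦ 2·1·1·27 = 54
Sum: F(4, 5, 3) = (-128) + (-80) + (-200) + (-120) + (-375) + (150) + (-90) + (54) = -789.
Reducing mod 7: -789 ≡ 2 (mod 7).
Since F(a, b, c) ≡ 2 ≠ 0 (mod 7), P does NOT lie on the curve.


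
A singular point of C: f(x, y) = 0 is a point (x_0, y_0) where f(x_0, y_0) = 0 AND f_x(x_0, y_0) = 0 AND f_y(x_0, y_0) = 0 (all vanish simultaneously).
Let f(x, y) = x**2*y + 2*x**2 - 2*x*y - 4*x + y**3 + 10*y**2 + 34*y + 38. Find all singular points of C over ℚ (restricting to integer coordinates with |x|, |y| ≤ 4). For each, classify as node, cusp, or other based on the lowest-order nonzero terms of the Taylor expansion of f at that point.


Singular points: {(1, -3)}; classification: node.

Compute partial derivatives:
  f_x = 2*x*y + 4*x - 2*y - 4.
  f_y = x**2 - 2*x + 3*y**2 + 20*y + 34.
Scan x_0 ∈ {−4, ..., 4}. For each x_0, f_y(x_0, y) is a polynomial in y; find its integer roots y ∈ {−4, ..., 4}, then test f_x and f at those candidates.
  x = -4: f_y(-4, y) = 3*y**2 + 20*y + 58; no integer root y with |y| ≤ 4.
  x = -3: f_y(-3, y) = 3*y**2 + 20*y + 49; no integer root y with |y| ≤ 4.
  x = -2: f_y(-2, y) = 3*y**2 + 20*y + 42; no integer root y with |y| ≤ 4.
  x = -1: f_y(-1, y) = 3*y**2 + 20*y + 37; no integer root y with |y| ≤ 4.
  x = 0: f_y(0, y) = 3*y**2 + 20*y + 34; no integer root y with |y| ≤ 4.
  x = 1: f_y(1, y) = 3*y**2 + 20*y + 33; vanishes at y ∈ {-3}. (1, -3): f_x = 0, f = 0 — SINGULAR.
  x = 2: f_y(2, y) = 3*y**2 + 20*y + 34; no integer root y with |y| ≤ 4.
  x = 3: f_y(3, y) = 3*y**2 + 20*y + 37; no integer root y with |y| ≤ 4.
  x = 4: f_y(4, y) = 3*y**2 + 20*y + 42; no integer root y with |y| ≤ 4.
Only singular point on the grid: (1, -3).
Classify: substitute x = 1 + u, y = -3 + v and expand: f = u**2*v - u**2 + v**3 + v**2.
No constant or linear terms (consistent with a singular point). Quadratic part: -u**2 + v**2. Cubic part: u**2*v + v**3.
The quadratic part v**2 - u**2 = (v − u)(v + u) splits into two distinct linear factors, so there are two distinct tangent lines y − -3 = ±(x − 1) — this is a node (ordinary double point).
Classification: node.


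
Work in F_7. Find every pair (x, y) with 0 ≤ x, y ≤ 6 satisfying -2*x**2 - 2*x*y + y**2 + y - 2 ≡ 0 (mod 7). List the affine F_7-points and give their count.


Affine F_7-points: {(0, 1), (0, 5), (2, 5), (3, 6), (5, 3), (5, 6), (6, 1), (6, 3)}; count = 8.

For each of the 49 pairs (x, y) ∈ F_7², evaluate f(x, y) mod 7. Record the zeros.
  x = 0: [0↦5, 1↦0, 2↦4, 3↦3, 4↦4, 5↦0, 6↦5]  zeros at y ∈ {1, 5}
  x = 1: [0↦3, 1↦3, 2↦5, 3↦2, 4↦1, 5↦2, 6↦5]  zeros at y ∈ ∅
  x = 2: [0↦4, 1↦2, 2↦2, 3↦4, 4↦1, 5↦0, 6↦1]  zeros at y ∈ {5}
  x = 3: [0↦1, 1↦4, 2↦2, 3↦2, 4↦4, 5↦1, 6↦0]  zeros at y ∈ {6}
  x = 4: [0↦1, 1↦2, 2↦5, 3↦3, 4↦3, 5↦5, 6↦2]  zeros at y ∈ ∅
  x = 5: [0↦4, 1↦3, 2↦4, 3↦0, 4↦5, 5↦5, 6↦0]  zeros at y ∈ {3, 6}
  x = 6: [0↦3, 1↦0, 2↦6, 3↦0, 4↦3, 5↦1, 6↦1]  zeros at y ∈ {1, 3}
Collecting zeros: affine points = {(0, 1), (0, 5), (2, 5), (3, 6), (5, 3), (5, 6), (6, 1), (6, 3)}.
Total count |C(F_7)_aff| = 8.


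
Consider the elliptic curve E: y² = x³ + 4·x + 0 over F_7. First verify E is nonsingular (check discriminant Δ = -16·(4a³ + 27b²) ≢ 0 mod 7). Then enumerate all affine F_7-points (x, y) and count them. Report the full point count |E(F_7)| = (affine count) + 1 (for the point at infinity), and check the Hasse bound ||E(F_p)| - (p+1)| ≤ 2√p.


Affine points = {(0, 0), (2, 3), (2, 4), (3, 2), (3, 5), (6, 3), (6, 4)}; affine count = 7; |E(F_7)| = 8.

Discriminant check: Δ ∝ 4a³ + 27b² = 4·4³ + 27·0² = 4·64 + 27·0 ≡ 4 (mod 7). Nonzero ⇒ E is nonsingular.
For each x ∈ F_7, compute rhs = x³ + 4·x + 0 mod 7, then count y ∈ F_7 with y² ≡ rhs.
  x = 0: rhs = 0, matching y values: 0 (1 points).
  x = 1: rhs = 5, matching y values: none (0 points).
  x = 2: rhs = 2, matching y values: 3, 4 (2 points).
  x = 3: rhs = 4, matching y values: 2, 5 (2 points).
  x = 4: rhs = 3, matching y values: none (0 points).
  x = 5: rhs = 5, matching y values: none (0 points).
  x = 6: rhs = 2, matching y values: 3, 4 (2 points).
Total affine count: 7.
Full point count |E(F_7)| = 7 + 1 = 8.
Hasse bound: |8 − (7+1)| = |0| = 0 ≤ 2√7 ≈ 5.2915 ✓.


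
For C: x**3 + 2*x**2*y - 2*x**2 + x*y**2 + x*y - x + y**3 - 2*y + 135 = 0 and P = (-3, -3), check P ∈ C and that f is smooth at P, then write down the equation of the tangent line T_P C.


Tangent line at P: 80*x + 58*y + 414 = 0.

Step 1: f(-3, -3) = 0, so P lies on C.
Step 2: partial derivatives
  f_x(x, y) = 3*x**2 + 4*x*y - 4*x + y**2 + y - 1, f_y(x, y) = 2*x**2 + 2*x*y + x + 3*y**2 - 2.
  f_x(P) = 80, f_y(P) = 58 (gradient nonzero, so P is smooth).
Step 3: tangent line at P: 80·(x − -3) + 58·(y − -3) = 0.
Expanding: 80*x + 58*y + 414 = 0.


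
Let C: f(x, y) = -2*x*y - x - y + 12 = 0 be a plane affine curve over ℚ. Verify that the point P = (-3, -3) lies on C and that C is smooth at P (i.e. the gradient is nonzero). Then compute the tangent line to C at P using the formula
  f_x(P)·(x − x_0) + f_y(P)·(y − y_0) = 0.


Tangent line at P: 5*x + 5*y + 30 = 0.

Step 1: f(-3, -3) = 0, so P lies on C.
Step 2: partial derivatives
  f_x(x, y) = -2*y - 1, f_y(x, y) = -2*x - 1.
  f_x(P) = 5, f_y(P) = 5 (gradient nonzero, so P is smooth).
Step 3: tangent line at P: 5·(x − -3) + 5·(y − -3) = 0.
Expanding: 5*x + 5*y + 30 = 0.


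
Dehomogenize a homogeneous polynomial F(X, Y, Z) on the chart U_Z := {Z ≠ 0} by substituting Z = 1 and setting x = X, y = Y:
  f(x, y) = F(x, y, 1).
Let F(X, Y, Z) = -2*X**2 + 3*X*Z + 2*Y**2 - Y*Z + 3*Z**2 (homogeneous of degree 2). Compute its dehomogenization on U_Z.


f(x, y) = -2*x**2 + 3*x + 2*y**2 - y + 3

On U_Z we set Z = 1. Each monomial c·X^i·Y^j·Z^k in F becomes c·x^i·y^j·1^k = c·x^i·y^j.
Substituting Z = 1: F(X, Y, 1) = -2*x**2 + 3*x + 2*y**2 - y + 3.
Note: deg(f) ≤ deg(F) = 2; strict inequality happens when F is divisible by Z (lost terms).


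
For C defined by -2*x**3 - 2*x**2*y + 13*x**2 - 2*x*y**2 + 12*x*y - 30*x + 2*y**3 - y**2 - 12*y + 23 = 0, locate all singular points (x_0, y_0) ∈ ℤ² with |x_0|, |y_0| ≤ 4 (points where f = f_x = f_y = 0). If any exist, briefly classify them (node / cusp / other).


Singular points: {(2, 1)}; classification: node.

Compute partial derivatives:
  f_x = -6*x**2 - 4*x*y + 26*x - 2*y**2 + 12*y - 30.
  f_y = -2*x**2 - 4*x*y + 12*x + 6*y**2 - 2*y - 12.
Scan x_0 ∈ {−4, ..., 4}. For each x_0, f_y(x_0, y) is a polynomial in y; find its integer roots y ∈ {−4, ..., 4}, then test f_x and f at those candidates.
  x = -4: f_y(-4, y) = 6*y**2 + 14*y - 92; no integer root y with |y| ≤ 4.
  x = -3: f_y(-3, y) = 6*y**2 + 10*y - 66; no integer root y with |y| ≤ 4.
  x = -2: f_y(-2, y) = 6*y**2 + 6*y - 44; no integer root y with |y| ≤ 4.
  x = -1: f_y(-1, y) = 6*y**2 + 2*y - 26; no integer root y with |y| ≤ 4.
  x = 0: f_y(0, y) = 6*y**2 - 2*y - 12; no integer root y with |y| ≤ 4.
  x = 1: f_y(1, y) = 6*y**2 - 6*y - 2; no integer root y with |y| ≤ 4.
  x = 2: f_y(2, y) = 6*y**2 - 10*y + 4; vanishes at y ∈ {1}. (2, 1): f_x = 0, f = 0 — SINGULAR.
  x = 3: f_y(3, y) = 6*y**2 - 14*y + 6; no integer root y with |y| ≤ 4.
  x = 4: f_y(4, y) = 6*y**2 - 18*y + 4; no integer root y with |y| ≤ 4.
Only singular point on the grid: (2, 1).
Classify: substitute x = 2 + u, y = 1 + v and expand: f = -2*u**3 - 2*u**2*v - u**2 - 2*u*v**2 + 2*v**3 + v**2.
No constant or linear terms (consistent with a singular point). Quadratic part: -u**2 + v**2. Cubic part: -2*u**3 - 2*u**2*v - 2*u*v**2 + 2*v**3.
The quadratic part v**2 - u**2 = (v − u)(v + u) splits into two distinct linear factors, so there are two distinct tangent lines y − 1 = ±(x − 2) — this is a node (ordinary double point).
Classification: node.


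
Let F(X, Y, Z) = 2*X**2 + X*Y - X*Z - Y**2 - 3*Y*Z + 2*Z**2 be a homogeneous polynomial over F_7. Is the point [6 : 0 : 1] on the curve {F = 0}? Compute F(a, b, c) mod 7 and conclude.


F(6,0,1) ≡ 5 (mod 7); P is NOT on the curve.

Evaluate F(6, 0, 1) term-by-term (mod 7).
  2*X**2 ↦ 2·36·1·1 = 72
  X*Y ↦ 1·6·0·1 = 0
  -X*Z ↦ -1·6·1·1 = -6
  -Y**2 ↦ -1·1·0·1 = 0
  -3*Y*Z ↦ -3·1·0·1 = 0
  2*Z**2 ↦ 2·1·1·1 = 2
Sum: F(6, 0, 1) = (72) + (0) + (-6) + (0) + (0) + (2) = 68.
Reducing mod 7: 68 ≡ 5 (mod 7).
Since F(a, b, c) ≡ 5 ≠ 0 (mod 7), P does NOT lie on the curve.


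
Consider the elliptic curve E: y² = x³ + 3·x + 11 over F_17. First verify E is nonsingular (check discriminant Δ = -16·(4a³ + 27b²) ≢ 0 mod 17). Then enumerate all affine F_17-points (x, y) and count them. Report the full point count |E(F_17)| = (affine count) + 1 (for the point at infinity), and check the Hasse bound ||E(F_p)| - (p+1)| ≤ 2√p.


Affine points = {(1, 7), (1, 10), (2, 5), (2, 12), (3, 8), (3, 9), (4, 6), (4, 11), (5, 7), (5, 10), (7, 1), (7, 16), (9, 6), (9, 11), (10, 2), (10, 15), (11, 7), (11, 10), (14, 3), (14, 14)}; affine count = 20; |E(F_17)| = 21.

Discriminant check: Δ ∝ 4a³ + 27b² = 4·3³ + 27·11² = 4·27 + 27·121 ≡ 9 (mod 17). Nonzero ⇒ E is nonsingular.
For each x ∈ F_17, compute rhs = x³ + 3·x + 11 mod 17, then count y ∈ F_17 with y² ≡ rhs.
  x = 0: rhs = 11, matching y values: none (0 points).
  x = 1: rhs = 15, matching y values: 7, 10 (2 points).
  x = 2: rhs = 8, matching y values: 5, 12 (2 points).
  x = 3: rhs = 13, matching y values: 8, 9 (2 points).
  x = 4: rhs = 2, matching y values: 6, 11 (2 points).
  x = 5: rhs = 15, matching y values: 7, 10 (2 points).
  x = 6: rhs = 7, matching y values: none (0 points).
  x = 7: rhs = 1, matching y values: 1, 16 (2 points).
  x = 8: rhs = 3, matching y values: none (0 points).
  x = 9: rhs = 2, matching y values: 6, 11 (2 points).
  x = 10: rhs = 4, matching y values: 2, 15 (2 points).
  x = 11: rhs = 15, matching y values: 7, 10 (2 points).
  x = 12: rhs = 7, matching y values: none (0 points).
  x = 13: rhs = 3, matching y values: none (0 points).
  x = 14: rhs = 9, matching y values: 3, 14 (2 points).
  x = 15: rhs = 14, matching y values: none (0 points).
  x = 16: rhs = 7, matching y values: none (0 points).
Total affine count: 20.
Full point count |E(F_17)| = 20 + 1 = 21.
Hasse bound: |21 − (17+1)| = |3| = 3 ≤ 2√17 ≈ 8.2462 ✓.


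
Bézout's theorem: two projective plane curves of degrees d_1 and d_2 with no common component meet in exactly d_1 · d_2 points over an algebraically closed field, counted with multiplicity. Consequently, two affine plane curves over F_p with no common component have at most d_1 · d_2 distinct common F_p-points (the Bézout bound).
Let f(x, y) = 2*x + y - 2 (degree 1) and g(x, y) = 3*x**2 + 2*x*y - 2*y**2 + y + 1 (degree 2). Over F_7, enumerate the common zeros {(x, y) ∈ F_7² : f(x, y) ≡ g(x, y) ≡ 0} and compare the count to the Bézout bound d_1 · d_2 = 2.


Common zeros: {(4, 1), (5, 6)}; count = 2; Bézout bound = 2.

deg(f) = 1, deg(g) = 2, so Bézout bound = 2.
Scan x ∈ F_7. For each x, list the y ∈ F_7 with f(x, y) ≡ 0 and those with g(x, y) ≡ 0 (mod 7); the common zeros in that column are the intersection.
  x = 0: f ≡ 0 at y ∈ {2}; g ≡ 0 at y ∈ {1, 3}; common: ∅.
  x = 1: f ≡ 0 at y ∈ {0}; g ≡ 0 at y ∈ ∅; common: ∅.
  x = 2: f ≡ 0 at y ∈ {5}; g ≡ 0 at y ∈ ∅; common: ∅.
  x = 3: f ≡ 0 at y ∈ {3}; g ≡ 0 at y ∈ {0}; common: ∅.
  x = 4: f ≡ 0 at y ∈ {1}; g ≡ 0 at y ∈ {0, 1}; common: {1}.
  x = 5: f ≡ 0 at y ∈ {6}; g ≡ 0 at y ∈ {3, 6}; common: {6}.
  x = 6: f ≡ 0 at y ∈ {4}; g ≡ 0 at y ∈ ∅; common: ∅.
Collecting: common zeros = {(4, 1), (5, 6)}, so the count is 2.
Comparison with the Bézout bound: 2 ≤ 2 = deg(f)·deg(g), as expected for curves with no common component (the bound is attained).


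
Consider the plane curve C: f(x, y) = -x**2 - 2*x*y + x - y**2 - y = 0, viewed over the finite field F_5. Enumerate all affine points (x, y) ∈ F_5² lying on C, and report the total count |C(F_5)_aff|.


Affine F_5-points: {(0, 0), (0, 4), (1, 0), (1, 2), (3, 4)}; count = 5.

For each of the 25 pairs (x, y) ∈ F_5², evaluate f(x, y) mod 5. Record the zeros.
  x = 0: [0↦0, 1↦3, 2↦4, 3↦3, 4↦0]  zeros at y ∈ {0, 4}
  x = 1: [0↦0, 1↦1, 2↦0, 3↦2, 4↦2]  zeros at y ∈ {0, 2}
  x = 2: [0↦3, 1↦2, 2↦4, 3↦4, 4↦2]  zeros at y ∈ ∅
  x = 3: [0↦4, 1↦1, 2↦1, 3↦4, 4↦0]  zeros at y ∈ {4}
  x = 4: [0↦3, 1↦3, 2↦1, 3↦2, 4↦1]  zeros at y ∈ ∅
Collecting zeros: affine points = {(0, 0), (0, 4), (1, 0), (1, 2), (3, 4)}.
Total count |C(F_5)_aff| = 5.


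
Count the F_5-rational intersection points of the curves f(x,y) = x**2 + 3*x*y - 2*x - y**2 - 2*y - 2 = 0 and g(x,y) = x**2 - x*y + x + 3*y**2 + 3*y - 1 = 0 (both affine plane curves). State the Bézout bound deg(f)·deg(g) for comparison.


Common zeros: {(0, 1)}; count = 1; Bézout bound = 4.

deg(f) = 2, deg(g) = 2, so Bézout bound = 4.
Scan x ∈ F_5. For each x, list the y ∈ F_5 with f(x, y) ≡ 0 and those with g(x, y) ≡ 0 (mod 5); the common zeros in that column are the intersection.
  x = 0: f ≡ 0 at y ∈ {1, 2}; g ≡ 0 at y ∈ {1, 3}; common: {1}.
  x = 1: f ≡ 0 at y ∈ {2, 4}; g ≡ 0 at y ∈ ∅; common: ∅.
  x = 2: f ≡ 0 at y ∈ ∅; g ≡ 0 at y ∈ {0, 3}; common: ∅.
  x = 3: f ≡ 0 at y ∈ ∅; g ≡ 0 at y ∈ ∅; common: ∅.
  x = 4: f ≡ 0 at y ∈ {1, 4}; g ≡ 0 at y ∈ ∅; common: ∅.
Collecting: common zeros = {(0, 1)}, so the count is 1.
Comparison with the Bézout bound: 1 ≤ 4 = deg(f)·deg(g), as expected for curves with no common component (the affine F_5-count falls short of the bound because intersections may lie at infinity, over extension fields, or carry multiplicity).


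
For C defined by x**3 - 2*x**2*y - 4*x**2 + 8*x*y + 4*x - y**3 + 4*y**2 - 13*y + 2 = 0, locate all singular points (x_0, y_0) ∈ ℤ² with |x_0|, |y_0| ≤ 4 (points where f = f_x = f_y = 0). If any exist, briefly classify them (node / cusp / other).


Singular points: {(2, 1)}; classification: cusp.

Compute partial derivatives:
  f_x = 3*x**2 - 4*x*y - 8*x + 8*y + 4.
  f_y = -2*x**2 + 8*x - 3*y**2 + 8*y - 13.
Scan x_0 ∈ {−4, ..., 4}. For each x_0, f_y(x_0, y) is a polynomial in y; find its integer roots y ∈ {−4, ..., 4}, then test f_x and f at those candidates.
  x = -4: f_y(-4, y) = -3*y**2 + 8*y - 77; no integer root y with |y| ≤ 4.
  x = -3: f_y(-3, y) = -3*y**2 + 8*y - 55; no integer root y with |y| ≤ 4.
  x = -2: f_y(-2, y) = -3*y**2 + 8*y - 37; no integer root y with |y| ≤ 4.
  x = -1: f_y(-1, y) = -3*y**2 + 8*y - 23; no integer root y with |y| ≤ 4.
  x = 0: f_y(0, y) = -3*y**2 + 8*y - 13; no integer root y with |y| ≤ 4.
  x = 1: f_y(1, y) = -3*y**2 + 8*y - 7; no integer root y with |y| ≤ 4.
  x = 2: f_y(2, y) = -3*y**2 + 8*y - 5; vanishes at y ∈ {1}. (2, 1): f_x = 0, f = 0 — SINGULAR.
  x = 3: f_y(3, y) = -3*y**2 + 8*y - 7; no integer root y with |y| ≤ 4.
  x = 4: f_y(4, y) = -3*y**2 + 8*y - 13; no integer root y with |y| ≤ 4.
Only singular point on the grid: (2, 1).
Classify: substitute x = 2 + u, y = 1 + v and expand: f = u**3 - 2*u**2*v - v**3 + v**2.
No constant or linear terms (consistent with a singular point). Quadratic part: v**2. Cubic part: u**3 - 2*u**2*v - v**3.
The quadratic part v**2 is a perfect square, so there is a single (double) tangent line v = 0, i.e. y = 1. Restricting the cubic part to that line (v = 0) leaves u**3 ≠ 0, so f is not divisible by v and the branch is v² ≈ -u**3 to lowest order — this is a cusp.
Classification: cusp.


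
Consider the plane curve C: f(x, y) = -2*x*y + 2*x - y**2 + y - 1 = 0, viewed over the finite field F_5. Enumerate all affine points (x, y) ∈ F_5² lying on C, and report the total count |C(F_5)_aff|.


Affine F_5-points: {(1, 2), (2, 3), (2, 4), (3, 0)}; count = 4.

For each of the 25 pairs (x, y) ∈ F_5², evaluate f(x, y) mod 5. Record the zeros.
  x = 0: [0↦4, 1↦4, 2↦2, 3↦3, 4↦2]  zeros at y ∈ ∅
  x = 1: [0↦1, 1↦4, 2↦0, 3↦4, 4↦1]  zeros at y ∈ {2}
  x = 2: [0↦3, 1↦4, 2↦3, 3↦0, 4↦0]  zeros at y ∈ {3, 4}
  x = 3: [0↦0, 1↦4, 2↦1, 3↦1, 4↦4]  zeros at y ∈ {0}
  x = 4: [0↦2, 1↦4, 2↦4, 3↦2, 4↦3]  zeros at y ∈ ∅
Collecting zeros: affine points = {(1, 2), (2, 3), (2, 4), (3, 0)}.
Total count |C(F_5)_aff| = 4.


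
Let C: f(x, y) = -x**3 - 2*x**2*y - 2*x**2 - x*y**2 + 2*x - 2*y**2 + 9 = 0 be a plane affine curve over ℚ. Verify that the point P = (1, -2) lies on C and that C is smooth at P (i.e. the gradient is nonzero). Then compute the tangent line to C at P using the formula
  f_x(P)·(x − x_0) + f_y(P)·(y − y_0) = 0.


Tangent line at P: -x + 10*y + 21 = 0.

Step 1: f(1, -2) = 0, so P lies on C.
Step 2: partial derivatives
  f_x(x, y) = -3*x**2 - 4*x*y - 4*x - y**2 + 2, f_y(x, y) = -2*x**2 - 2*x*y - 4*y.
  f_x(P) = -1, f_y(P) = 10 (gradient nonzero, so P is smooth).
Step 3: tangent line at P: -1·(x − 1) + 10·(y − -2) = 0.
Expanding: -x + 10*y + 21 = 0.
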